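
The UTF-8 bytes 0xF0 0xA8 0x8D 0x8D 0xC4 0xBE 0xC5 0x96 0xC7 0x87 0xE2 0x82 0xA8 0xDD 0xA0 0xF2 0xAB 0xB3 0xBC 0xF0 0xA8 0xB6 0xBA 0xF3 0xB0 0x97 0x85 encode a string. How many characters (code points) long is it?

9

Byte at offset 0: 0xF0 = 11110000 → 4-byte char (#1). Advance 4.
Byte at offset 4: 0xC4 = 11000100 → 2-byte char (#2). Advance 2.
Byte at offset 6: 0xC5 = 11000101 → 2-byte char (#3). Advance 2.
Byte at offset 8: 0xC7 = 11000111 → 2-byte char (#4). Advance 2.
Byte at offset 10: 0xE2 = 11100010 → 3-byte char (#5). Advance 3.
Byte at offset 13: 0xDD = 11011101 → 2-byte char (#6). Advance 2.
Byte at offset 15: 0xF2 = 11110010 → 4-byte char (#7). Advance 4.
Byte at offset 19: 0xF0 = 11110000 → 4-byte char (#8). Advance 4.
Byte at offset 23: 0xF3 = 11110011 → 4-byte char (#9). Advance 4.
Reached end at offset 27 after 9 code points.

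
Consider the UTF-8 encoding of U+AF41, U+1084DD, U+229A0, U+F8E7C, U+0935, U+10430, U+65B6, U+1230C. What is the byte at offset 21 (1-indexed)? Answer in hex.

1-indexed offset 21 is 0-indexed offset 20.
U+AF41 → 3-byte form EA BD 81 at offsets 0–2.
U+1084DD → 4-byte form F4 88 93 9D at offsets 3–6.
U+229A0 → 4-byte form F0 A2 A6 A0 at offsets 7–10.
U+F8E7C → 4-byte form F3 B8 B9 BC at offsets 11–14.
U+0935 → 3-byte form E0 A4 B5 at offsets 15–17.
U+10430 → 4-byte form F0 90 90 B0 at offsets 18–21.
Offset 20 falls in char 6's range; it's byte 3 of F0 90 90 B0 = 0x90.

0x90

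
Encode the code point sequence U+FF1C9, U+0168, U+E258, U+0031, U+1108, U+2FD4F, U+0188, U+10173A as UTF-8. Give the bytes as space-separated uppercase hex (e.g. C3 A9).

U+FF1C9: 4-byte form → F3 BF 87 89.
U+0168: 2-byte form → C5 A8.
U+E258: 3-byte form → EE 89 98.
U+0031: 1-byte form → 31.
U+1108: 3-byte form → E1 84 88.
U+2FD4F: 4-byte form → F0 AF B5 8F.
U+0188: 2-byte form → C6 88.
U+10173A: 4-byte form → F4 81 9C BA.
Concatenated (23 bytes): F3 BF 87 89 C5 A8 EE 89 98 31 E1 84 88 F0 AF B5 8F C6 88 F4 81 9C BA.

F3 BF 87 89 C5 A8 EE 89 98 31 E1 84 88 F0 AF B5 8F C6 88 F4 81 9C BA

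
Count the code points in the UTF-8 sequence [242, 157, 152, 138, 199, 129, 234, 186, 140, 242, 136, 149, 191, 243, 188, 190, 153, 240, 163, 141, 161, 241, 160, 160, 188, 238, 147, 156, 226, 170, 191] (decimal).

Byte at offset 0: 0xF2 = 11110010 → 4-byte char (#1). Advance 4.
Byte at offset 4: 0xC7 = 11000111 → 2-byte char (#2). Advance 2.
Byte at offset 6: 0xEA = 11101010 → 3-byte char (#3). Advance 3.
Byte at offset 9: 0xF2 = 11110010 → 4-byte char (#4). Advance 4.
Byte at offset 13: 0xF3 = 11110011 → 4-byte char (#5). Advance 4.
Byte at offset 17: 0xF0 = 11110000 → 4-byte char (#6). Advance 4.
Byte at offset 21: 0xF1 = 11110001 → 4-byte char (#7). Advance 4.
Byte at offset 25: 0xEE = 11101110 → 3-byte char (#8). Advance 3.
Byte at offset 28: 0xE2 = 11100010 → 3-byte char (#9). Advance 3.
Reached end at offset 31 after 9 code points.

9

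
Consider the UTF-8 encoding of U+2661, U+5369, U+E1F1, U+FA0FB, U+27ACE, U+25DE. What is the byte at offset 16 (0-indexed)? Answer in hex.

U+2661 → 3-byte form E2 99 A1 at offsets 0–2.
U+5369 → 3-byte form E5 8D A9 at offsets 3–5.
U+E1F1 → 3-byte form EE 87 B1 at offsets 6–8.
U+FA0FB → 4-byte form F3 BA 83 BB at offsets 9–12.
U+27ACE → 4-byte form F0 A7 AB 8E at offsets 13–16.
Offset 16 falls in char 5's range; it's byte 4 of F0 A7 AB 8E = 0x8E.

0x8E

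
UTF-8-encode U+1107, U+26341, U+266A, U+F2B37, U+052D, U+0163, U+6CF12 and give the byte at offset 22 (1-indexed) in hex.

1-indexed offset 22 is 0-indexed offset 21.
U+1107 → 3-byte form E1 84 87 at offsets 0–2.
U+26341 → 4-byte form F0 A6 8D 81 at offsets 3–6.
U+266A → 3-byte form E2 99 AA at offsets 7–9.
U+F2B37 → 4-byte form F3 B2 AC B7 at offsets 10–13.
U+052D → 2-byte form D4 AD at offsets 14–15.
U+0163 → 2-byte form C5 A3 at offsets 16–17.
U+6CF12 → 4-byte form F1 AC BC 92 at offsets 18–21.
Offset 21 falls in char 7's range; it's byte 4 of F1 AC BC 92 = 0x92.

0x92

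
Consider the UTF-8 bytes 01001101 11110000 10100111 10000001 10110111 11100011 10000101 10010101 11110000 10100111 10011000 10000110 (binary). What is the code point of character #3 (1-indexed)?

U+3155

Offset 0: leading byte 0x4D = 01001101 → 1-byte char #1 = 4D.
Offset 1: leading byte 0xF0 = 11110000 → 4-byte char #2 = F0 A7 81 B7.
Offset 5: leading byte 0xE3 = 11100011 → 3-byte char #3 = E3 85 95.
Leading byte 0xE3 = 11100011 matches 1110xxxx → 3-byte sequence.
Byte 1: 0xE3 = 11100011, payload 0011 (4 bits).
Byte 2: 0x85 = 10000101 (10xxxxxx ✓), payload 000101.
Byte 3: 0x95 = 10010101 (10xxxxxx ✓), payload 010101.
Concatenate: 0011000101010101 = 0x3155 (16 bits → U+3155).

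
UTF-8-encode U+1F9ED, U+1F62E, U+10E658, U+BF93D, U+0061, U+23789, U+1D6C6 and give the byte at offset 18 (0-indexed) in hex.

U+1F9ED → 4-byte form F0 9F A7 AD at offsets 0–3.
U+1F62E → 4-byte form F0 9F 98 AE at offsets 4–7.
U+10E658 → 4-byte form F4 8E 99 98 at offsets 8–11.
U+BF93D → 4-byte form F2 BF A4 BD at offsets 12–15.
U+0061 → 1-byte form 61 at offsets 16–16.
U+23789 → 4-byte form F0 A3 9E 89 at offsets 17–20.
Offset 18 falls in char 6's range; it's byte 2 of F0 A3 9E 89 = 0xA3.

0xA3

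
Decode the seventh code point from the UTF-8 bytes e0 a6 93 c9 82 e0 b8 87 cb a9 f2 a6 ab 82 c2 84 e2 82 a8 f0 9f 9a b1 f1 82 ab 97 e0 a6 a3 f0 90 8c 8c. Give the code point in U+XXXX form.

Offset 0: leading byte 0xE0 = 11100000 → 3-byte char #1 = E0 A6 93.
Offset 3: leading byte 0xC9 = 11001001 → 2-byte char #2 = C9 82.
Offset 5: leading byte 0xE0 = 11100000 → 3-byte char #3 = E0 B8 87.
Offset 8: leading byte 0xCB = 11001011 → 2-byte char #4 = CB A9.
Offset 10: leading byte 0xF2 = 11110010 → 4-byte char #5 = F2 A6 AB 82.
Offset 14: leading byte 0xC2 = 11000010 → 2-byte char #6 = C2 84.
Offset 16: leading byte 0xE2 = 11100010 → 3-byte char #7 = E2 82 A8.
Leading byte 0xE2 = 11100010 matches 1110xxxx → 3-byte sequence.
Byte 1: 0xE2 = 11100010, payload 0010 (4 bits).
Byte 2: 0x82 = 10000010 (10xxxxxx ✓), payload 000010.
Byte 3: 0xA8 = 10101000 (10xxxxxx ✓), payload 101000.
Concatenate: 0010000010101000 = 0x20A8 (16 bits → U+20A8).

U+20A8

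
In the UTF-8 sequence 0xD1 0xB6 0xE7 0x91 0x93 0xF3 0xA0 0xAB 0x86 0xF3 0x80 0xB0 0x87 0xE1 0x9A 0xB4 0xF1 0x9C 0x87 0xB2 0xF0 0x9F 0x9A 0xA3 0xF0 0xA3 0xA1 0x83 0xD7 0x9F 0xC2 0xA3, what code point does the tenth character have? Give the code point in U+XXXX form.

Offset 0: leading byte 0xD1 = 11010001 → 2-byte char #1 = D1 B6.
Offset 2: leading byte 0xE7 = 11100111 → 3-byte char #2 = E7 91 93.
Offset 5: leading byte 0xF3 = 11110011 → 4-byte char #3 = F3 A0 AB 86.
Offset 9: leading byte 0xF3 = 11110011 → 4-byte char #4 = F3 80 B0 87.
Offset 13: leading byte 0xE1 = 11100001 → 3-byte char #5 = E1 9A B4.
Offset 16: leading byte 0xF1 = 11110001 → 4-byte char #6 = F1 9C 87 B2.
Offset 20: leading byte 0xF0 = 11110000 → 4-byte char #7 = F0 9F 9A A3.
Offset 24: leading byte 0xF0 = 11110000 → 4-byte char #8 = F0 A3 A1 83.
Offset 28: leading byte 0xD7 = 11010111 → 2-byte char #9 = D7 9F.
Offset 30: leading byte 0xC2 = 11000010 → 2-byte char #10 = C2 A3.
Leading byte 0xC2 = 11000010 matches 110xxxxx → 2-byte sequence.
Byte 1: 0xC2 = 11000010, payload 00010 (5 bits).
Byte 2: 0xA3 = 10100011 (10xxxxxx ✓), payload 100011.
Concatenate: 00010100011 = 0xA3 (11 bits → U+00A3).

U+00A3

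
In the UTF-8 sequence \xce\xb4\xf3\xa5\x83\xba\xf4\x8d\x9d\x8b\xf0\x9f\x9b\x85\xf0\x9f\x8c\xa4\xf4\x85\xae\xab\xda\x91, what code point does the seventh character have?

Offset 0: leading byte 0xCE = 11001110 → 2-byte char #1 = CE B4.
Offset 2: leading byte 0xF3 = 11110011 → 4-byte char #2 = F3 A5 83 BA.
Offset 6: leading byte 0xF4 = 11110100 → 4-byte char #3 = F4 8D 9D 8B.
Offset 10: leading byte 0xF0 = 11110000 → 4-byte char #4 = F0 9F 9B 85.
Offset 14: leading byte 0xF0 = 11110000 → 4-byte char #5 = F0 9F 8C A4.
Offset 18: leading byte 0xF4 = 11110100 → 4-byte char #6 = F4 85 AE AB.
Offset 22: leading byte 0xDA = 11011010 → 2-byte char #7 = DA 91.
Leading byte 0xDA = 11011010 matches 110xxxxx → 2-byte sequence.
Byte 1: 0xDA = 11011010, payload 11010 (5 bits).
Byte 2: 0x91 = 10010001 (10xxxxxx ✓), payload 010001.
Concatenate: 11010010001 = 0x691 (11 bits → U+0691).

U+0691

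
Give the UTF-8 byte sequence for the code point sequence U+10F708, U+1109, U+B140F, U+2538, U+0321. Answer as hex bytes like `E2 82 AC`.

F4 8F 9C 88 E1 84 89 F2 B1 90 8F E2 94 B8 CC A1

U+10F708: 4-byte form → F4 8F 9C 88.
U+1109: 3-byte form → E1 84 89.
U+B140F: 4-byte form → F2 B1 90 8F.
U+2538: 3-byte form → E2 94 B8.
U+0321: 2-byte form → CC A1.
Concatenated (16 bytes): F4 8F 9C 88 E1 84 89 F2 B1 90 8F E2 94 B8 CC A1.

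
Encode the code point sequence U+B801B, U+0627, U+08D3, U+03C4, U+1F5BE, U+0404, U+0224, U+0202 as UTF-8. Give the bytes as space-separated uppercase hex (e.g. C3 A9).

U+B801B: 4-byte form → F2 B8 80 9B.
U+0627: 2-byte form → D8 A7.
U+08D3: 3-byte form → E0 A3 93.
U+03C4: 2-byte form → CF 84.
U+1F5BE: 4-byte form → F0 9F 96 BE.
U+0404: 2-byte form → D0 84.
U+0224: 2-byte form → C8 A4.
U+0202: 2-byte form → C8 82.
Concatenated (21 bytes): F2 B8 80 9B D8 A7 E0 A3 93 CF 84 F0 9F 96 BE D0 84 C8 A4 C8 82.

F2 B8 80 9B D8 A7 E0 A3 93 CF 84 F0 9F 96 BE D0 84 C8 A4 C8 82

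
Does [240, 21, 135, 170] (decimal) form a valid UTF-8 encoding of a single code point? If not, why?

invalid (non-continuation byte where continuation expected)

Leading byte 0xF0 = 11110000 → 4-byte form.
Byte 2 is 0x15 = 00010101, which is not 10xxxxxx — expected a continuation byte.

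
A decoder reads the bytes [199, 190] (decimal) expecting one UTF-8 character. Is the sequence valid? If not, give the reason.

Leading byte 0xC7 = 11000111 → 2-byte form.
Continuation bytes 0xBE=10111110 all match 10xxxxxx.
Decoded value 0x1FE is ≥ 0x80 (shortest form) and not a surrogate.

valid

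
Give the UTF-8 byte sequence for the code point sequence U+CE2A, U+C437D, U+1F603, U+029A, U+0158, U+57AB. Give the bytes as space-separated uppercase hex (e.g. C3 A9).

U+CE2A: 3-byte form → EC B8 AA.
U+C437D: 4-byte form → F3 84 8D BD.
U+1F603: 4-byte form → F0 9F 98 83.
U+029A: 2-byte form → CA 9A.
U+0158: 2-byte form → C5 98.
U+57AB: 3-byte form → E5 9E AB.
Concatenated (18 bytes): EC B8 AA F3 84 8D BD F0 9F 98 83 CA 9A C5 98 E5 9E AB.

EC B8 AA F3 84 8D BD F0 9F 98 83 CA 9A C5 98 E5 9E AB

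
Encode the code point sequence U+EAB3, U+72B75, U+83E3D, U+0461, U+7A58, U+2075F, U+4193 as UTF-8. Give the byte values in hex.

U+EAB3: 3-byte form → EE AA B3.
U+72B75: 4-byte form → F1 B2 AD B5.
U+83E3D: 4-byte form → F2 83 B8 BD.
U+0461: 2-byte form → D1 A1.
U+7A58: 3-byte form → E7 A9 98.
U+2075F: 4-byte form → F0 A0 9D 9F.
U+4193: 3-byte form → E4 86 93.
Concatenated (23 bytes): EE AA B3 F1 B2 AD B5 F2 83 B8 BD D1 A1 E7 A9 98 F0 A0 9D 9F E4 86 93.

EE AA B3 F1 B2 AD B5 F2 83 B8 BD D1 A1 E7 A9 98 F0 A0 9D 9F E4 86 93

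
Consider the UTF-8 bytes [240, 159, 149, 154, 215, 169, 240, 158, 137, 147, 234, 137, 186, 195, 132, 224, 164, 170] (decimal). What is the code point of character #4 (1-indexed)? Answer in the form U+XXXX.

U+A27A

Offset 0: leading byte 0xF0 = 11110000 → 4-byte char #1 = F0 9F 95 9A.
Offset 4: leading byte 0xD7 = 11010111 → 2-byte char #2 = D7 A9.
Offset 6: leading byte 0xF0 = 11110000 → 4-byte char #3 = F0 9E 89 93.
Offset 10: leading byte 0xEA = 11101010 → 3-byte char #4 = EA 89 BA.
Leading byte 0xEA = 11101010 matches 1110xxxx → 3-byte sequence.
Byte 1: 0xEA = 11101010, payload 1010 (4 bits).
Byte 2: 0x89 = 10001001 (10xxxxxx ✓), payload 001001.
Byte 3: 0xBA = 10111010 (10xxxxxx ✓), payload 111010.
Concatenate: 1010001001111010 = 0xA27A (16 bits → U+A27A).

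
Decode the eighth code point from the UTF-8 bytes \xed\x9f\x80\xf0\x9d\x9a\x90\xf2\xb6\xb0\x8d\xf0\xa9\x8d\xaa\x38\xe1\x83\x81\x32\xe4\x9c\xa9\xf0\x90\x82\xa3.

U+4729

Offset 0: leading byte 0xED = 11101101 → 3-byte char #1 = ED 9F 80.
Offset 3: leading byte 0xF0 = 11110000 → 4-byte char #2 = F0 9D 9A 90.
Offset 7: leading byte 0xF2 = 11110010 → 4-byte char #3 = F2 B6 B0 8D.
Offset 11: leading byte 0xF0 = 11110000 → 4-byte char #4 = F0 A9 8D AA.
Offset 15: leading byte 0x38 = 00111000 → 1-byte char #5 = 38.
Offset 16: leading byte 0xE1 = 11100001 → 3-byte char #6 = E1 83 81.
Offset 19: leading byte 0x32 = 00110010 → 1-byte char #7 = 32.
Offset 20: leading byte 0xE4 = 11100100 → 3-byte char #8 = E4 9C A9.
Leading byte 0xE4 = 11100100 matches 1110xxxx → 3-byte sequence.
Byte 1: 0xE4 = 11100100, payload 0100 (4 bits).
Byte 2: 0x9C = 10011100 (10xxxxxx ✓), payload 011100.
Byte 3: 0xA9 = 10101001 (10xxxxxx ✓), payload 101001.
Concatenate: 0100011100101001 = 0x4729 (16 bits → U+4729).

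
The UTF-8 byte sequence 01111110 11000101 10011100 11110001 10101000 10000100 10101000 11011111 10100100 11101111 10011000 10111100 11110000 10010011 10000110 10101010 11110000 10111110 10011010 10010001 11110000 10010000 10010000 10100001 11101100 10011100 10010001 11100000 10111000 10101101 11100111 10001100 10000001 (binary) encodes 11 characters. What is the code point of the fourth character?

Offset 0: leading byte 0x7E = 01111110 → 1-byte char #1 = 7E.
Offset 1: leading byte 0xC5 = 11000101 → 2-byte char #2 = C5 9C.
Offset 3: leading byte 0xF1 = 11110001 → 4-byte char #3 = F1 A8 84 A8.
Offset 7: leading byte 0xDF = 11011111 → 2-byte char #4 = DF A4.
Leading byte 0xDF = 11011111 matches 110xxxxx → 2-byte sequence.
Byte 1: 0xDF = 11011111, payload 11111 (5 bits).
Byte 2: 0xA4 = 10100100 (10xxxxxx ✓), payload 100100.
Concatenate: 11111100100 = 0x7E4 (11 bits → U+07E4).

U+07E4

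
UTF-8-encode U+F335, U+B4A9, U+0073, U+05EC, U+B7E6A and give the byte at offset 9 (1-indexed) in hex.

1-indexed offset 9 is 0-indexed offset 8.
U+F335 → 3-byte form EF 8C B5 at offsets 0–2.
U+B4A9 → 3-byte form EB 92 A9 at offsets 3–5.
U+0073 → 1-byte form 73 at offsets 6–6.
U+05EC → 2-byte form D7 AC at offsets 7–8.
Offset 8 falls in char 4's range; it's byte 2 of D7 AC = 0xAC.

0xAC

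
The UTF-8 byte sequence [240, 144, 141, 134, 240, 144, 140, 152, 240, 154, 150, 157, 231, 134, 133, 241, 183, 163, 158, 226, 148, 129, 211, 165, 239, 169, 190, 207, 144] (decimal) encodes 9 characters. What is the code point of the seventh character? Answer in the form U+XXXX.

Offset 0: leading byte 0xF0 = 11110000 → 4-byte char #1 = F0 90 8D 86.
Offset 4: leading byte 0xF0 = 11110000 → 4-byte char #2 = F0 90 8C 98.
Offset 8: leading byte 0xF0 = 11110000 → 4-byte char #3 = F0 9A 96 9D.
Offset 12: leading byte 0xE7 = 11100111 → 3-byte char #4 = E7 86 85.
Offset 15: leading byte 0xF1 = 11110001 → 4-byte char #5 = F1 B7 A3 9E.
Offset 19: leading byte 0xE2 = 11100010 → 3-byte char #6 = E2 94 81.
Offset 22: leading byte 0xD3 = 11010011 → 2-byte char #7 = D3 A5.
Leading byte 0xD3 = 11010011 matches 110xxxxx → 2-byte sequence.
Byte 1: 0xD3 = 11010011, payload 10011 (5 bits).
Byte 2: 0xA5 = 10100101 (10xxxxxx ✓), payload 100101.
Concatenate: 10011100101 = 0x4E5 (11 bits → U+04E5).

U+04E5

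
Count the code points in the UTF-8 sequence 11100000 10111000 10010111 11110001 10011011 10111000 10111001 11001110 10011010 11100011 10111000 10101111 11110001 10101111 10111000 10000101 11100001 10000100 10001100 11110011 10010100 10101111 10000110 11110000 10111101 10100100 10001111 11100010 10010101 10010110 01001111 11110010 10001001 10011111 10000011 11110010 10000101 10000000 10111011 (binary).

Byte at offset 0: 0xE0 = 11100000 → 3-byte char (#1). Advance 3.
Byte at offset 3: 0xF1 = 11110001 → 4-byte char (#2). Advance 4.
Byte at offset 7: 0xCE = 11001110 → 2-byte char (#3). Advance 2.
Byte at offset 9: 0xE3 = 11100011 → 3-byte char (#4). Advance 3.
Byte at offset 12: 0xF1 = 11110001 → 4-byte char (#5). Advance 4.
Byte at offset 16: 0xE1 = 11100001 → 3-byte char (#6). Advance 3.
Byte at offset 19: 0xF3 = 11110011 → 4-byte char (#7). Advance 4.
Byte at offset 23: 0xF0 = 11110000 → 4-byte char (#8). Advance 4.
Byte at offset 27: 0xE2 = 11100010 → 3-byte char (#9). Advance 3.
Byte at offset 30: 0x4F = 01001111 → 1-byte char (#10). Advance 1.
Byte at offset 31: 0xF2 = 11110010 → 4-byte char (#11). Advance 4.
Byte at offset 35: 0xF2 = 11110010 → 4-byte char (#12). Advance 4.
Reached end at offset 39 after 12 code points.

12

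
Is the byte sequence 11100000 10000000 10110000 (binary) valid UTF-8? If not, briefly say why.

invalid (overlong encoding)

Leading byte 0xE0 = 11100000 → 3-byte form.
Continuation bytes all match 10xxxxxx. Payload decodes to 0x30.
But 0x30 < 0x800, the minimum for a 3-byte sequence — this is an overlong encoding.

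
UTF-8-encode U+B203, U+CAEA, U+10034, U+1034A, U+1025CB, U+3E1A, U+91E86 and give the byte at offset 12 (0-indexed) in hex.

U+B203 → 3-byte form EB 88 83 at offsets 0–2.
U+CAEA → 3-byte form EC AB AA at offsets 3–5.
U+10034 → 4-byte form F0 90 80 B4 at offsets 6–9.
U+1034A → 4-byte form F0 90 8D 8A at offsets 10–13.
Offset 12 falls in char 4's range; it's byte 3 of F0 90 8D 8A = 0x8D.

0x8D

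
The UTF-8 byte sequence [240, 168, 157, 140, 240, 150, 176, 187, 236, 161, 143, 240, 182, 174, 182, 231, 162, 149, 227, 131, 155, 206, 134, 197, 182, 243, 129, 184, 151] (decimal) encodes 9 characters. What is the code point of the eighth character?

Offset 0: leading byte 0xF0 = 11110000 → 4-byte char #1 = F0 A8 9D 8C.
Offset 4: leading byte 0xF0 = 11110000 → 4-byte char #2 = F0 96 B0 BB.
Offset 8: leading byte 0xEC = 11101100 → 3-byte char #3 = EC A1 8F.
Offset 11: leading byte 0xF0 = 11110000 → 4-byte char #4 = F0 B6 AE B6.
Offset 15: leading byte 0xE7 = 11100111 → 3-byte char #5 = E7 A2 95.
Offset 18: leading byte 0xE3 = 11100011 → 3-byte char #6 = E3 83 9B.
Offset 21: leading byte 0xCE = 11001110 → 2-byte char #7 = CE 86.
Offset 23: leading byte 0xC5 = 11000101 → 2-byte char #8 = C5 B6.
Leading byte 0xC5 = 11000101 matches 110xxxxx → 2-byte sequence.
Byte 1: 0xC5 = 11000101, payload 00101 (5 bits).
Byte 2: 0xB6 = 10110110 (10xxxxxx ✓), payload 110110.
Concatenate: 00101110110 = 0x176 (11 bits → U+0176).

U+0176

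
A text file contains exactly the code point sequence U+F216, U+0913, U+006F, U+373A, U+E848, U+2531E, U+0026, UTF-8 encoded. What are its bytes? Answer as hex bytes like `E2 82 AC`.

U+F216: 3-byte form → EF 88 96.
U+0913: 3-byte form → E0 A4 93.
U+006F: 1-byte form → 6F.
U+373A: 3-byte form → E3 9C BA.
U+E848: 3-byte form → EE A1 88.
U+2531E: 4-byte form → F0 A5 8C 9E.
U+0026: 1-byte form → 26.
Concatenated (18 bytes): EF 88 96 E0 A4 93 6F E3 9C BA EE A1 88 F0 A5 8C 9E 26.

EF 88 96 E0 A4 93 6F E3 9C BA EE A1 88 F0 A5 8C 9E 26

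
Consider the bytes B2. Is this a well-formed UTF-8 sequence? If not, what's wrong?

invalid (continuation byte with no leading byte)

Byte 0xB2 = 10110010 has the form 10xxxxxx — a continuation byte — but there is no preceding leading byte.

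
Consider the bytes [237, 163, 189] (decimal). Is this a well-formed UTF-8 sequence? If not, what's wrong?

Structurally a 3-byte sequence; payload = 0xD8FD.
But 0xD8FD is in U+D800–U+DFFF, the surrogate range. Surrogates are not Unicode scalar values and are forbidden in UTF-8.

invalid (encodes a surrogate (U+D800–U+DFFF))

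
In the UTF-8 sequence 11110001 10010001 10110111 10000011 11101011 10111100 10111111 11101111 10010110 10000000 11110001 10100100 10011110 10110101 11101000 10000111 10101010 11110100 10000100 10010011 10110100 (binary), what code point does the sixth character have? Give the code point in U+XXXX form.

U+1044F4

Offset 0: leading byte 0xF1 = 11110001 → 4-byte char #1 = F1 91 B7 83.
Offset 4: leading byte 0xEB = 11101011 → 3-byte char #2 = EB BC BF.
Offset 7: leading byte 0xEF = 11101111 → 3-byte char #3 = EF 96 80.
Offset 10: leading byte 0xF1 = 11110001 → 4-byte char #4 = F1 A4 9E B5.
Offset 14: leading byte 0xE8 = 11101000 → 3-byte char #5 = E8 87 AA.
Offset 17: leading byte 0xF4 = 11110100 → 4-byte char #6 = F4 84 93 B4.
Leading byte 0xF4 = 11110100 matches 11110xxx → 4-byte sequence.
Byte 1: 0xF4 = 11110100, payload 100 (3 bits).
Byte 2: 0x84 = 10000100 (10xxxxxx ✓), payload 000100.
Byte 3: 0x93 = 10010011 (10xxxxxx ✓), payload 010011.
Byte 4: 0xB4 = 10110100 (10xxxxxx ✓), payload 110100.
Concatenate: 100000100010011110100 = 0x1044F4 (21 bits → U+1044F4).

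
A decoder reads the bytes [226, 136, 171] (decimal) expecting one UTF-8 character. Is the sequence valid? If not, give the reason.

Leading byte 0xE2 = 11100010 → 3-byte form.
Continuation bytes 0x88=10001000, 0xAB=10101011 all match 10xxxxxx.
Decoded value 0x222B is ≥ 0x800 (shortest form) and not a surrogate.

valid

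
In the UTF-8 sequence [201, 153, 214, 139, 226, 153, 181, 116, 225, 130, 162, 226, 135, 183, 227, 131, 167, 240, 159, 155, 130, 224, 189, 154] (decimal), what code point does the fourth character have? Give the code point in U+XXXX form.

U+0074

Offset 0: leading byte 0xC9 = 11001001 → 2-byte char #1 = C9 99.
Offset 2: leading byte 0xD6 = 11010110 → 2-byte char #2 = D6 8B.
Offset 4: leading byte 0xE2 = 11100010 → 3-byte char #3 = E2 99 B5.
Offset 7: leading byte 0x74 = 01110100 → 1-byte char #4 = 74.
Leading byte 0x74 = 01110100 matches 0xxxxxxx → 1-byte sequence.
Byte 1: 0x74 = 01110100, payload 1110100 (7 bits).
Concatenate: 1110100 = 0x74 (7 bits → U+0074).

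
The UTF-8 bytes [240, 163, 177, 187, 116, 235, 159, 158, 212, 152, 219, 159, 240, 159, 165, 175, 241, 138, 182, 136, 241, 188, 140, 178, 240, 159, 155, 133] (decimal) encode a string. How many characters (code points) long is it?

Byte at offset 0: 0xF0 = 11110000 → 4-byte char (#1). Advance 4.
Byte at offset 4: 0x74 = 01110100 → 1-byte char (#2). Advance 1.
Byte at offset 5: 0xEB = 11101011 → 3-byte char (#3). Advance 3.
Byte at offset 8: 0xD4 = 11010100 → 2-byte char (#4). Advance 2.
Byte at offset 10: 0xDB = 11011011 → 2-byte char (#5). Advance 2.
Byte at offset 12: 0xF0 = 11110000 → 4-byte char (#6). Advance 4.
Byte at offset 16: 0xF1 = 11110001 → 4-byte char (#7). Advance 4.
Byte at offset 20: 0xF1 = 11110001 → 4-byte char (#8). Advance 4.
Byte at offset 24: 0xF0 = 11110000 → 4-byte char (#9). Advance 4.
Reached end at offset 28 after 9 code points.

9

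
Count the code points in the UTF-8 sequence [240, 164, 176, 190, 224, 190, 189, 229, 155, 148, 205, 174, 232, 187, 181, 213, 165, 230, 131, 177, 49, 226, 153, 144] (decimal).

9

Byte at offset 0: 0xF0 = 11110000 → 4-byte char (#1). Advance 4.
Byte at offset 4: 0xE0 = 11100000 → 3-byte char (#2). Advance 3.
Byte at offset 7: 0xE5 = 11100101 → 3-byte char (#3). Advance 3.
Byte at offset 10: 0xCD = 11001101 → 2-byte char (#4). Advance 2.
Byte at offset 12: 0xE8 = 11101000 → 3-byte char (#5). Advance 3.
Byte at offset 15: 0xD5 = 11010101 → 2-byte char (#6). Advance 2.
Byte at offset 17: 0xE6 = 11100110 → 3-byte char (#7). Advance 3.
Byte at offset 20: 0x31 = 00110001 → 1-byte char (#8). Advance 1.
Byte at offset 21: 0xE2 = 11100010 → 3-byte char (#9). Advance 3.
Reached end at offset 24 after 9 code points.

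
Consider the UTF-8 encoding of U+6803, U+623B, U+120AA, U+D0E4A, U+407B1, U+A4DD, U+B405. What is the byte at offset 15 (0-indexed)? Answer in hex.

U+6803 → 3-byte form E6 A0 83 at offsets 0–2.
U+623B → 3-byte form E6 88 BB at offsets 3–5.
U+120AA → 4-byte form F0 92 82 AA at offsets 6–9.
U+D0E4A → 4-byte form F3 90 B9 8A at offsets 10–13.
U+407B1 → 4-byte form F1 80 9E B1 at offsets 14–17.
Offset 15 falls in char 5's range; it's byte 2 of F1 80 9E B1 = 0x80.

0x80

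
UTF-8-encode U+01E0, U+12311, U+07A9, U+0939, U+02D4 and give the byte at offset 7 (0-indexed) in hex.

U+01E0 → 2-byte form C7 A0 at offsets 0–1.
U+12311 → 4-byte form F0 92 8C 91 at offsets 2–5.
U+07A9 → 2-byte form DE A9 at offsets 6–7.
Offset 7 falls in char 3's range; it's byte 2 of DE A9 = 0xA9.

0xA9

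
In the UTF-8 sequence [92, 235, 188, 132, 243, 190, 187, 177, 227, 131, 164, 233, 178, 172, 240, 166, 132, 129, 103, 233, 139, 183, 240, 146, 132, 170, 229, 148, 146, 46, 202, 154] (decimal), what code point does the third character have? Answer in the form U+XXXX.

U+FEEF1

Offset 0: leading byte 0x5C = 01011100 → 1-byte char #1 = 5C.
Offset 1: leading byte 0xEB = 11101011 → 3-byte char #2 = EB BC 84.
Offset 4: leading byte 0xF3 = 11110011 → 4-byte char #3 = F3 BE BB B1.
Leading byte 0xF3 = 11110011 matches 11110xxx → 4-byte sequence.
Byte 1: 0xF3 = 11110011, payload 011 (3 bits).
Byte 2: 0xBE = 10111110 (10xxxxxx ✓), payload 111110.
Byte 3: 0xBB = 10111011 (10xxxxxx ✓), payload 111011.
Byte 4: 0xB1 = 10110001 (10xxxxxx ✓), payload 110001.
Concatenate: 011111110111011110001 = 0xFEEF1 (21 bits → U+FEEF1).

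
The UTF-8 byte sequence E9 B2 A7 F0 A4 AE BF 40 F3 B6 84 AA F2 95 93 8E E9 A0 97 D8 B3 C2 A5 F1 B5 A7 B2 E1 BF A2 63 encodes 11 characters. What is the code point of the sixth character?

U+9817

Offset 0: leading byte 0xE9 = 11101001 → 3-byte char #1 = E9 B2 A7.
Offset 3: leading byte 0xF0 = 11110000 → 4-byte char #2 = F0 A4 AE BF.
Offset 7: leading byte 0x40 = 01000000 → 1-byte char #3 = 40.
Offset 8: leading byte 0xF3 = 11110011 → 4-byte char #4 = F3 B6 84 AA.
Offset 12: leading byte 0xF2 = 11110010 → 4-byte char #5 = F2 95 93 8E.
Offset 16: leading byte 0xE9 = 11101001 → 3-byte char #6 = E9 A0 97.
Leading byte 0xE9 = 11101001 matches 1110xxxx → 3-byte sequence.
Byte 1: 0xE9 = 11101001, payload 1001 (4 bits).
Byte 2: 0xA0 = 10100000 (10xxxxxx ✓), payload 100000.
Byte 3: 0x97 = 10010111 (10xxxxxx ✓), payload 010111.
Concatenate: 1001100000010111 = 0x9817 (16 bits → U+9817).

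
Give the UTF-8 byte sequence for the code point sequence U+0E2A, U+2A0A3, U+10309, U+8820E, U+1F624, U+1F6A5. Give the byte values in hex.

E0 B8 AA F0 AA 82 A3 F0 90 8C 89 F2 88 88 8E F0 9F 98 A4 F0 9F 9A A5

U+0E2A: 3-byte form → E0 B8 AA.
U+2A0A3: 4-byte form → F0 AA 82 A3.
U+10309: 4-byte form → F0 90 8C 89.
U+8820E: 4-byte form → F2 88 88 8E.
U+1F624: 4-byte form → F0 9F 98 A4.
U+1F6A5: 4-byte form → F0 9F 9A A5.
Concatenated (23 bytes): E0 B8 AA F0 AA 82 A3 F0 90 8C 89 F2 88 88 8E F0 9F 98 A4 F0 9F 9A A5.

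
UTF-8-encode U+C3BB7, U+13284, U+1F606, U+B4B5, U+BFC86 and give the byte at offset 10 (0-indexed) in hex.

U+C3BB7 → 4-byte form F3 83 AE B7 at offsets 0–3.
U+13284 → 4-byte form F0 93 8A 84 at offsets 4–7.
U+1F606 → 4-byte form F0 9F 98 86 at offsets 8–11.
Offset 10 falls in char 3's range; it's byte 3 of F0 9F 98 86 = 0x98.

0x98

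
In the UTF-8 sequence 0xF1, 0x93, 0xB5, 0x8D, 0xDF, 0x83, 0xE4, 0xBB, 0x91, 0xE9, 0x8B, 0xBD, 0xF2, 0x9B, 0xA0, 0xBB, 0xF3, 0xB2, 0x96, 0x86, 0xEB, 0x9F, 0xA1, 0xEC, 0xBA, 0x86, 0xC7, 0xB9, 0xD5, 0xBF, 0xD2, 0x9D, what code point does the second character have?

Offset 0: leading byte 0xF1 = 11110001 → 4-byte char #1 = F1 93 B5 8D.
Offset 4: leading byte 0xDF = 11011111 → 2-byte char #2 = DF 83.
Leading byte 0xDF = 11011111 matches 110xxxxx → 2-byte sequence.
Byte 1: 0xDF = 11011111, payload 11111 (5 bits).
Byte 2: 0x83 = 10000011 (10xxxxxx ✓), payload 000011.
Concatenate: 11111000011 = 0x7C3 (11 bits → U+07C3).

U+07C3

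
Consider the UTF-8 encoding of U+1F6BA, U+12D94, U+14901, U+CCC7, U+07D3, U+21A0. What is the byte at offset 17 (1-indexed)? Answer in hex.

0x93

1-indexed offset 17 is 0-indexed offset 16.
U+1F6BA → 4-byte form F0 9F 9A BA at offsets 0–3.
U+12D94 → 4-byte form F0 92 B6 94 at offsets 4–7.
U+14901 → 4-byte form F0 94 A4 81 at offsets 8–11.
U+CCC7 → 3-byte form EC B3 87 at offsets 12–14.
U+07D3 → 2-byte form DF 93 at offsets 15–16.
Offset 16 falls in char 5's range; it's byte 2 of DF 93 = 0x93.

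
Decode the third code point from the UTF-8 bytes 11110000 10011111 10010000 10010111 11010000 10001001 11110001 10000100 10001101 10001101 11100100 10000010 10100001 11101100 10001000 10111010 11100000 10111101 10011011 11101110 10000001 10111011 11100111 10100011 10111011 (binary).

U+4434D

Offset 0: leading byte 0xF0 = 11110000 → 4-byte char #1 = F0 9F 90 97.
Offset 4: leading byte 0xD0 = 11010000 → 2-byte char #2 = D0 89.
Offset 6: leading byte 0xF1 = 11110001 → 4-byte char #3 = F1 84 8D 8D.
Leading byte 0xF1 = 11110001 matches 11110xxx → 4-byte sequence.
Byte 1: 0xF1 = 11110001, payload 001 (3 bits).
Byte 2: 0x84 = 10000100 (10xxxxxx ✓), payload 000100.
Byte 3: 0x8D = 10001101 (10xxxxxx ✓), payload 001101.
Byte 4: 0x8D = 10001101 (10xxxxxx ✓), payload 001101.
Concatenate: 001000100001101001101 = 0x4434D (21 bits → U+4434D).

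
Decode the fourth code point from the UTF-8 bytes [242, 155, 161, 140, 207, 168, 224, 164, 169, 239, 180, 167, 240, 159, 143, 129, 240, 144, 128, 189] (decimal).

U+FD27

Offset 0: leading byte 0xF2 = 11110010 → 4-byte char #1 = F2 9B A1 8C.
Offset 4: leading byte 0xCF = 11001111 → 2-byte char #2 = CF A8.
Offset 6: leading byte 0xE0 = 11100000 → 3-byte char #3 = E0 A4 A9.
Offset 9: leading byte 0xEF = 11101111 → 3-byte char #4 = EF B4 A7.
Leading byte 0xEF = 11101111 matches 1110xxxx → 3-byte sequence.
Byte 1: 0xEF = 11101111, payload 1111 (4 bits).
Byte 2: 0xB4 = 10110100 (10xxxxxx ✓), payload 110100.
Byte 3: 0xA7 = 10100111 (10xxxxxx ✓), payload 100111.
Concatenate: 1111110100100111 = 0xFD27 (16 bits → U+FD27).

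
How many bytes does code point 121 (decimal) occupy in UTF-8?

1

U+0079 = 0x79. UTF-8 uses 1 byte below 0x80, 2 below 0x800, 3 below 0x10000, 4 up to 0x10FFFF. 0x79 is in U+0000–U+007F → 1 byte.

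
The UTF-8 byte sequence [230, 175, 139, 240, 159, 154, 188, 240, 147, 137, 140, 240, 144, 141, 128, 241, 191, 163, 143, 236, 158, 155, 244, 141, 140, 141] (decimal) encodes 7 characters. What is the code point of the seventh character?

U+10D30D

Offset 0: leading byte 0xE6 = 11100110 → 3-byte char #1 = E6 AF 8B.
Offset 3: leading byte 0xF0 = 11110000 → 4-byte char #2 = F0 9F 9A BC.
Offset 7: leading byte 0xF0 = 11110000 → 4-byte char #3 = F0 93 89 8C.
Offset 11: leading byte 0xF0 = 11110000 → 4-byte char #4 = F0 90 8D 80.
Offset 15: leading byte 0xF1 = 11110001 → 4-byte char #5 = F1 BF A3 8F.
Offset 19: leading byte 0xEC = 11101100 → 3-byte char #6 = EC 9E 9B.
Offset 22: leading byte 0xF4 = 11110100 → 4-byte char #7 = F4 8D 8C 8D.
Leading byte 0xF4 = 11110100 matches 11110xxx → 4-byte sequence.
Byte 1: 0xF4 = 11110100, payload 100 (3 bits).
Byte 2: 0x8D = 10001101 (10xxxxxx ✓), payload 001101.
Byte 3: 0x8C = 10001100 (10xxxxxx ✓), payload 001100.
Byte 4: 0x8D = 10001101 (10xxxxxx ✓), payload 001101.
Concatenate: 100001101001100001101 = 0x10D30D (21 bits → U+10D30D).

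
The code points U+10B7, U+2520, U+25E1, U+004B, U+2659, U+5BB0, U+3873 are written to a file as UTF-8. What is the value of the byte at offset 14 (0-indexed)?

0xAE

U+10B7 → 3-byte form E1 82 B7 at offsets 0–2.
U+2520 → 3-byte form E2 94 A0 at offsets 3–5.
U+25E1 → 3-byte form E2 97 A1 at offsets 6–8.
U+004B → 1-byte form 4B at offsets 9–9.
U+2659 → 3-byte form E2 99 99 at offsets 10–12.
U+5BB0 → 3-byte form E5 AE B0 at offsets 13–15.
Offset 14 falls in char 6's range; it's byte 2 of E5 AE B0 = 0xAE.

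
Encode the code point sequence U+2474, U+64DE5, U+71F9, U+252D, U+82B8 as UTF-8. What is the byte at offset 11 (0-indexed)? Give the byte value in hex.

U+2474 → 3-byte form E2 91 B4 at offsets 0–2.
U+64DE5 → 4-byte form F1 A4 B7 A5 at offsets 3–6.
U+71F9 → 3-byte form E7 87 B9 at offsets 7–9.
U+252D → 3-byte form E2 94 AD at offsets 10–12.
Offset 11 falls in char 4's range; it's byte 2 of E2 94 AD = 0x94.

0x94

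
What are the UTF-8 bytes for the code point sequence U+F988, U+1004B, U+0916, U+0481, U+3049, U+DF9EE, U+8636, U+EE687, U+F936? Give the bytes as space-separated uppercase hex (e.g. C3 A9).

U+F988: 3-byte form → EF A6 88.
U+1004B: 4-byte form → F0 90 81 8B.
U+0916: 3-byte form → E0 A4 96.
U+0481: 2-byte form → D2 81.
U+3049: 3-byte form → E3 81 89.
U+DF9EE: 4-byte form → F3 9F A7 AE.
U+8636: 3-byte form → E8 98 B6.
U+EE687: 4-byte form → F3 AE 9A 87.
U+F936: 3-byte form → EF A4 B6.
Concatenated (29 bytes): EF A6 88 F0 90 81 8B E0 A4 96 D2 81 E3 81 89 F3 9F A7 AE E8 98 B6 F3 AE 9A 87 EF A4 B6.

EF A6 88 F0 90 81 8B E0 A4 96 D2 81 E3 81 89 F3 9F A7 AE E8 98 B6 F3 AE 9A 87 EF A4 B6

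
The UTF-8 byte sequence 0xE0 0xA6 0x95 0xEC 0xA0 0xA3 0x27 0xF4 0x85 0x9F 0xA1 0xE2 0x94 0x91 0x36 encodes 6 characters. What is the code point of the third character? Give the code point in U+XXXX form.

Offset 0: leading byte 0xE0 = 11100000 → 3-byte char #1 = E0 A6 95.
Offset 3: leading byte 0xEC = 11101100 → 3-byte char #2 = EC A0 A3.
Offset 6: leading byte 0x27 = 00100111 → 1-byte char #3 = 27.
Leading byte 0x27 = 00100111 matches 0xxxxxxx → 1-byte sequence.
Byte 1: 0x27 = 00100111, payload 0100111 (7 bits).
Concatenate: 0100111 = 0x27 (7 bits → U+0027).

U+0027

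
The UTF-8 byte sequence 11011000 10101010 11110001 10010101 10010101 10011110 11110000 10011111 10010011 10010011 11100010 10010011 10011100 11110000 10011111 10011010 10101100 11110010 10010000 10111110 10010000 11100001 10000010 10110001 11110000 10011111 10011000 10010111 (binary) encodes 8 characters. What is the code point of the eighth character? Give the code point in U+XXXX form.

Offset 0: leading byte 0xD8 = 11011000 → 2-byte char #1 = D8 AA.
Offset 2: leading byte 0xF1 = 11110001 → 4-byte char #2 = F1 95 95 9E.
Offset 6: leading byte 0xF0 = 11110000 → 4-byte char #3 = F0 9F 93 93.
Offset 10: leading byte 0xE2 = 11100010 → 3-byte char #4 = E2 93 9C.
Offset 13: leading byte 0xF0 = 11110000 → 4-byte char #5 = F0 9F 9A AC.
Offset 17: leading byte 0xF2 = 11110010 → 4-byte char #6 = F2 90 BE 90.
Offset 21: leading byte 0xE1 = 11100001 → 3-byte char #7 = E1 82 B1.
Offset 24: leading byte 0xF0 = 11110000 → 4-byte char #8 = F0 9F 98 97.
Leading byte 0xF0 = 11110000 matches 11110xxx → 4-byte sequence.
Byte 1: 0xF0 = 11110000, payload 000 (3 bits).
Byte 2: 0x9F = 10011111 (10xxxxxx ✓), payload 011111.
Byte 3: 0x98 = 10011000 (10xxxxxx ✓), payload 011000.
Byte 4: 0x97 = 10010111 (10xxxxxx ✓), payload 010111.
Concatenate: 000011111011000010111 = 0x1F617 (21 bits → U+1F617).

U+1F617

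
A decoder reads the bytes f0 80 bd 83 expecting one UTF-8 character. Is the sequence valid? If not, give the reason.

Leading byte 0xF0 = 11110000 → 4-byte form.
Continuation bytes all match 10xxxxxx. Payload decodes to 0xF43.
But 0xF43 < 0x10000, the minimum for a 4-byte sequence — this is an overlong encoding.

invalid (overlong encoding)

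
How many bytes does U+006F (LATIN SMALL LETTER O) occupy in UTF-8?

U+006F = 0x6F. UTF-8 uses 1 byte below 0x80, 2 below 0x800, 3 below 0x10000, 4 up to 0x10FFFF. 0x6F is in U+0000–U+007F → 1 byte.

1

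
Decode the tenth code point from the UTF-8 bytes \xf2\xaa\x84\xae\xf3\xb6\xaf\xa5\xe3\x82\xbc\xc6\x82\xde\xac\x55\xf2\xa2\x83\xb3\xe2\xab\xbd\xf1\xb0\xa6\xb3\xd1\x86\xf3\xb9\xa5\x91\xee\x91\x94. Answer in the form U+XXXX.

U+0446

Offset 0: leading byte 0xF2 = 11110010 → 4-byte char #1 = F2 AA 84 AE.
Offset 4: leading byte 0xF3 = 11110011 → 4-byte char #2 = F3 B6 AF A5.
Offset 8: leading byte 0xE3 = 11100011 → 3-byte char #3 = E3 82 BC.
Offset 11: leading byte 0xC6 = 11000110 → 2-byte char #4 = C6 82.
Offset 13: leading byte 0xDE = 11011110 → 2-byte char #5 = DE AC.
Offset 15: leading byte 0x55 = 01010101 → 1-byte char #6 = 55.
Offset 16: leading byte 0xF2 = 11110010 → 4-byte char #7 = F2 A2 83 B3.
Offset 20: leading byte 0xE2 = 11100010 → 3-byte char #8 = E2 AB BD.
Offset 23: leading byte 0xF1 = 11110001 → 4-byte char #9 = F1 B0 A6 B3.
Offset 27: leading byte 0xD1 = 11010001 → 2-byte char #10 = D1 86.
Leading byte 0xD1 = 11010001 matches 110xxxxx → 2-byte sequence.
Byte 1: 0xD1 = 11010001, payload 10001 (5 bits).
Byte 2: 0x86 = 10000110 (10xxxxxx ✓), payload 000110.
Concatenate: 10001000110 = 0x446 (11 bits → U+0446).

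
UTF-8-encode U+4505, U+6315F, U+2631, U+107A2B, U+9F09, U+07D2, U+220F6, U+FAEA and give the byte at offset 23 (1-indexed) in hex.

0xB6

1-indexed offset 23 is 0-indexed offset 22.
U+4505 → 3-byte form E4 94 85 at offsets 0–2.
U+6315F → 4-byte form F1 A3 85 9F at offsets 3–6.
U+2631 → 3-byte form E2 98 B1 at offsets 7–9.
U+107A2B → 4-byte form F4 87 A8 AB at offsets 10–13.
U+9F09 → 3-byte form E9 BC 89 at offsets 14–16.
U+07D2 → 2-byte form DF 92 at offsets 17–18.
U+220F6 → 4-byte form F0 A2 83 B6 at offsets 19–22.
Offset 22 falls in char 7's range; it's byte 4 of F0 A2 83 B6 = 0xB6.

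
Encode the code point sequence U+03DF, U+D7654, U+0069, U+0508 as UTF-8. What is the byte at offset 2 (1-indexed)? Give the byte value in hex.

0x9F

1-indexed offset 2 is 0-indexed offset 1.
U+03DF → 2-byte form CF 9F at offsets 0–1.
Offset 1 falls in char 1's range; it's byte 2 of CF 9F = 0x9F.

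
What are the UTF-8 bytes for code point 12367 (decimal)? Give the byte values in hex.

E3 81 8F

U+304F = 0x304F = 12367 decimal. In range U+0800–U+FFFF → 3-byte form: 1110xxxx 10xxxxxx 10xxxxxx.
Binary (16 bits): 0011000001001111.
Split 4+6+6: 0011 | 000001 | 001111.
Byte 1: 11100011 = 0xE3.
Byte 2: 10000001 = 0x81.
Byte 3: 10001111 = 0x8F.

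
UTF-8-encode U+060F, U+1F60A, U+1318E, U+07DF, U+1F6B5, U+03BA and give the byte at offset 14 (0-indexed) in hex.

U+060F → 2-byte form D8 8F at offsets 0–1.
U+1F60A → 4-byte form F0 9F 98 8A at offsets 2–5.
U+1318E → 4-byte form F0 93 86 8E at offsets 6–9.
U+07DF → 2-byte form DF 9F at offsets 10–11.
U+1F6B5 → 4-byte form F0 9F 9A B5 at offsets 12–15.
Offset 14 falls in char 5's range; it's byte 3 of F0 9F 9A B5 = 0x9A.

0x9A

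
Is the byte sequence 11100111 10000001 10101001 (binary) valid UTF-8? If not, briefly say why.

Leading byte 0xE7 = 11100111 → 3-byte form.
Continuation bytes 0x81=10000001, 0xA9=10101001 all match 10xxxxxx.
Decoded value 0x7069 is ≥ 0x800 (shortest form) and not a surrogate.

valid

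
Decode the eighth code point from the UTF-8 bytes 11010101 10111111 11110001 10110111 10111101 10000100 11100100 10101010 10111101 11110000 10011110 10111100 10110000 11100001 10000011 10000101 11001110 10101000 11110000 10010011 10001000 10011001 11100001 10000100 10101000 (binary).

U+1128

Offset 0: leading byte 0xD5 = 11010101 → 2-byte char #1 = D5 BF.
Offset 2: leading byte 0xF1 = 11110001 → 4-byte char #2 = F1 B7 BD 84.
Offset 6: leading byte 0xE4 = 11100100 → 3-byte char #3 = E4 AA BD.
Offset 9: leading byte 0xF0 = 11110000 → 4-byte char #4 = F0 9E BC B0.
Offset 13: leading byte 0xE1 = 11100001 → 3-byte char #5 = E1 83 85.
Offset 16: leading byte 0xCE = 11001110 → 2-byte char #6 = CE A8.
Offset 18: leading byte 0xF0 = 11110000 → 4-byte char #7 = F0 93 88 99.
Offset 22: leading byte 0xE1 = 11100001 → 3-byte char #8 = E1 84 A8.
Leading byte 0xE1 = 11100001 matches 1110xxxx → 3-byte sequence.
Byte 1: 0xE1 = 11100001, payload 0001 (4 bits).
Byte 2: 0x84 = 10000100 (10xxxxxx ✓), payload 000100.
Byte 3: 0xA8 = 10101000 (10xxxxxx ✓), payload 101000.
Concatenate: 0001000100101000 = 0x1128 (16 bits → U+1128).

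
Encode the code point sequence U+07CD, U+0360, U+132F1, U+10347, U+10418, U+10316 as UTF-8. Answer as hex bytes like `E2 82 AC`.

U+07CD: 2-byte form → DF 8D.
U+0360: 2-byte form → CD A0.
U+132F1: 4-byte form → F0 93 8B B1.
U+10347: 4-byte form → F0 90 8D 87.
U+10418: 4-byte form → F0 90 90 98.
U+10316: 4-byte form → F0 90 8C 96.
Concatenated (20 bytes): DF 8D CD A0 F0 93 8B B1 F0 90 8D 87 F0 90 90 98 F0 90 8C 96.

DF 8D CD A0 F0 93 8B B1 F0 90 8D 87 F0 90 90 98 F0 90 8C 96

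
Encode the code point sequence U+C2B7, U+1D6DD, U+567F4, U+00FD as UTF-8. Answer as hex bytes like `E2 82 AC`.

U+C2B7: 3-byte form → EC 8A B7.
U+1D6DD: 4-byte form → F0 9D 9B 9D.
U+567F4: 4-byte form → F1 96 9F B4.
U+00FD: 2-byte form → C3 BD.
Concatenated (13 bytes): EC 8A B7 F0 9D 9B 9D F1 96 9F B4 C3 BD.

EC 8A B7 F0 9D 9B 9D F1 96 9F B4 C3 BD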